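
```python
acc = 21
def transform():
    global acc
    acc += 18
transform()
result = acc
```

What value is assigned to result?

Step 1: acc = 21 globally.
Step 2: transform() modifies global acc: acc += 18 = 39.
Step 3: result = 39

The answer is 39.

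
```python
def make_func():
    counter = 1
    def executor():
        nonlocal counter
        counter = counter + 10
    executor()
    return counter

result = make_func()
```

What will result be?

Step 1: make_func() sets counter = 1.
Step 2: executor() uses nonlocal to modify counter in make_func's scope: counter = 1 + 10 = 11.
Step 3: make_func() returns the modified counter = 11

The answer is 11.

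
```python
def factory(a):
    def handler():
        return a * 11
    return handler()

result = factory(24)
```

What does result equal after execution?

Step 1: factory(24) binds parameter a = 24.
Step 2: handler() accesses a = 24 from enclosing scope.
Step 3: result = 24 * 11 = 264

The answer is 264.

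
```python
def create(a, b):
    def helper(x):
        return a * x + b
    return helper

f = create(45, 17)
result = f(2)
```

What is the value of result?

Step 1: create(45, 17) captures a = 45, b = 17.
Step 2: f(2) computes 45 * 2 + 17 = 107.
Step 3: result = 107

The answer is 107.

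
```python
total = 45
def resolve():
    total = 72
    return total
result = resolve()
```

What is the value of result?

Step 1: Global total = 45.
Step 2: resolve() creates local total = 72, shadowing the global.
Step 3: Returns local total = 72. result = 72

The answer is 72.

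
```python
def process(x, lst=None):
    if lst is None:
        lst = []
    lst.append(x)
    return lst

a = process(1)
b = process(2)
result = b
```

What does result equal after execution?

Step 1: None default with guard creates a NEW list each call.
Step 2: a = [1] (fresh list). b = [2] (another fresh list).
Step 3: result = [2] (this is the fix for mutable default)

The answer is [2].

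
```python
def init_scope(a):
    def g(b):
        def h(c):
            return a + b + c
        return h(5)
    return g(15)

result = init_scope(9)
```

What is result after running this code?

Step 1: a = 9, b = 15, c = 5 across three nested scopes.
Step 2: h() accesses all three via LEGB rule.
Step 3: result = 9 + 15 + 5 = 29

The answer is 29.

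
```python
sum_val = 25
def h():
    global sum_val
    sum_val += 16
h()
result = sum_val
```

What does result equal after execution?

Step 1: sum_val = 25 globally.
Step 2: h() modifies global sum_val: sum_val += 16 = 41.
Step 3: result = 41

The answer is 41.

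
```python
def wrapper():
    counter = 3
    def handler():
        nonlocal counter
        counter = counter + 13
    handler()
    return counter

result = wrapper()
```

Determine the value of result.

Step 1: wrapper() sets counter = 3.
Step 2: handler() uses nonlocal to modify counter in wrapper's scope: counter = 3 + 13 = 16.
Step 3: wrapper() returns the modified counter = 16

The answer is 16.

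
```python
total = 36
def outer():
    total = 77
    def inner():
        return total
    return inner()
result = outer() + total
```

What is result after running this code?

Step 1: Global total = 36. outer() shadows with total = 77.
Step 2: inner() returns enclosing total = 77. outer() = 77.
Step 3: result = 77 + global total (36) = 113

The answer is 113.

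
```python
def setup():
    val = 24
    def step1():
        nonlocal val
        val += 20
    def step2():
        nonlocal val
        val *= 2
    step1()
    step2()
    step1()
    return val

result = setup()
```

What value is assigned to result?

Step 1: val = 24.
Step 2: step1(): val = 24 + 20 = 44.
Step 3: step2(): val = 44 * 2 = 88.
Step 4: step1(): val = 88 + 20 = 108. result = 108

The answer is 108.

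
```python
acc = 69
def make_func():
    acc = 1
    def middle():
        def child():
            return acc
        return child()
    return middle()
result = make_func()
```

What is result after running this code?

Step 1: make_func() defines acc = 1. middle() and child() have no local acc.
Step 2: child() checks local (none), enclosing middle() (none), enclosing make_func() and finds acc = 1.
Step 3: result = 1

The answer is 1.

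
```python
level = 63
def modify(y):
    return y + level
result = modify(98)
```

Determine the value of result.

Step 1: level = 63 is defined globally.
Step 2: modify(98) uses parameter y = 98 and looks up level from global scope = 63.
Step 3: result = 98 + 63 = 161

The answer is 161.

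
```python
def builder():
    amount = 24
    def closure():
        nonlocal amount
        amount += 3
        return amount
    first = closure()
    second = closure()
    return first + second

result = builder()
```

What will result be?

Step 1: amount starts at 24.
Step 2: First call: amount = 24 + 3 = 27, returns 27.
Step 3: Second call: amount = 27 + 3 = 30, returns 30.
Step 4: result = 27 + 30 = 57

The answer is 57.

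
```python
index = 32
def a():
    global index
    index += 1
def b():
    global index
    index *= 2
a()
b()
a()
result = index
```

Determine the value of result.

Step 1: index = 32.
Step 2: a(): index = 32 + 1 = 33.
Step 3: b(): index = 33 * 2 = 66.
Step 4: a(): index = 66 + 1 = 67

The answer is 67.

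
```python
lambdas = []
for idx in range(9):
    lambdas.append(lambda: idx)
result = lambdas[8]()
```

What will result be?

Step 1: The loop creates 9 lambdas, all referencing the same variable idx.
Step 2: After the loop, idx = 8 (final value).
Step 3: lambdas[8]() looks up idx at call time and finds 8. This is the late binding gotcha. result = 8

The answer is 8.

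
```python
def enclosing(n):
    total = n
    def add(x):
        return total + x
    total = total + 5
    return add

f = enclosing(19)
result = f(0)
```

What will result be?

Step 1: enclosing(19) sets total = 19, then total = 19 + 5 = 24.
Step 2: Closures capture by reference, so add sees total = 24.
Step 3: f(0) returns 24 + 0 = 24

The answer is 24.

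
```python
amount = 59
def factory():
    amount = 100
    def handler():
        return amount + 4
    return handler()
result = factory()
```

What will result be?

Step 1: factory() shadows global amount with amount = 100.
Step 2: handler() finds amount = 100 in enclosing scope, computes 100 + 4 = 104.
Step 3: result = 104

The answer is 104.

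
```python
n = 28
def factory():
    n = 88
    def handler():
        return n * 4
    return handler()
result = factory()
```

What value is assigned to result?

Step 1: factory() shadows global n with n = 88.
Step 2: handler() finds n = 88 in enclosing scope, computes 88 * 4 = 352.
Step 3: result = 352

The answer is 352.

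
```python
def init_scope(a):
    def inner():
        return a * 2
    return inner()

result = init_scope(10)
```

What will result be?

Step 1: init_scope(10) binds parameter a = 10.
Step 2: inner() accesses a = 10 from enclosing scope.
Step 3: result = 10 * 2 = 20

The answer is 20.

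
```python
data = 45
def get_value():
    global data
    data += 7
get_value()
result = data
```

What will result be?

Step 1: data = 45 globally.
Step 2: get_value() modifies global data: data += 7 = 52.
Step 3: result = 52

The answer is 52.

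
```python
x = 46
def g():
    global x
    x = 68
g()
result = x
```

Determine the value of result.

Step 1: x = 46 globally.
Step 2: g() declares global x and sets it to 68.
Step 3: After g(), global x = 68. result = 68

The answer is 68.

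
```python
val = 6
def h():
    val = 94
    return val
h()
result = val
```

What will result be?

Step 1: Global val = 6.
Step 2: h() creates local val = 94 (shadow, not modification).
Step 3: After h() returns, global val is unchanged. result = 6

The answer is 6.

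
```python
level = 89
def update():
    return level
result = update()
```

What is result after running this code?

Step 1: level = 89 is defined in the global scope.
Step 2: update() looks up level. No local level exists, so Python checks the global scope via LEGB rule and finds level = 89.
Step 3: result = 89

The answer is 89.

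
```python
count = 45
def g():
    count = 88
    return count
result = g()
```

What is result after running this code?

Step 1: Global count = 45.
Step 2: g() creates local count = 88, shadowing the global.
Step 3: Returns local count = 88. result = 88

The answer is 88.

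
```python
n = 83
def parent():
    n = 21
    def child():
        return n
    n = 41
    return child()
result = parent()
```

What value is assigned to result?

Step 1: parent() sets n = 21, then later n = 41.
Step 2: child() is called after n is reassigned to 41. Closures capture variables by reference, not by value.
Step 3: result = 41

The answer is 41.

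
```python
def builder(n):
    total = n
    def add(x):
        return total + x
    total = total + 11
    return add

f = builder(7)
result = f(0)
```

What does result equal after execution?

Step 1: builder(7) sets total = 7, then total = 7 + 11 = 18.
Step 2: Closures capture by reference, so add sees total = 18.
Step 3: f(0) returns 18 + 0 = 18

The answer is 18.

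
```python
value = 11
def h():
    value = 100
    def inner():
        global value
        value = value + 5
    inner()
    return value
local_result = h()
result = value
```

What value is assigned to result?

Step 1: Global value = 11. h() creates local value = 100.
Step 2: inner() declares global value and adds 5: global value = 11 + 5 = 16.
Step 3: h() returns its local value = 100 (unaffected by inner).
Step 4: result = global value = 16

The answer is 16.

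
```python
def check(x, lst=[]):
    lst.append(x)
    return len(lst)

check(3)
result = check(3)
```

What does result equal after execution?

Step 1: Mutable default list persists between calls.
Step 2: First call: lst = [3], len = 1. Second call: lst = [3, 3], len = 2.
Step 3: result = 2

The answer is 2.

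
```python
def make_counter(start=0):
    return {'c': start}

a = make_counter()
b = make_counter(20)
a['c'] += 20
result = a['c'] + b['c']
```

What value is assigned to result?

Step 1: make_counter() returns a new dict each call (immutable default 0).
Step 2: a = {'c': 0}, b = {'c': 20}.
Step 3: a['c'] += 20 = 20. result = 20 + 20 = 40

The answer is 40.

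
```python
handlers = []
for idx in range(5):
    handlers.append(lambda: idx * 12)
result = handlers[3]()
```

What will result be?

Step 1: All lambdas reference the same variable idx (late binding).
Step 2: After the loop, idx = 4. Every lambda returns idx * 12.
Step 3: handlers[3]() = 4 * 12 = 48

The answer is 48.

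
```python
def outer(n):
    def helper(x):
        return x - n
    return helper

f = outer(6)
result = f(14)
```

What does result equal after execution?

Step 1: outer(6) creates a closure capturing n = 6.
Step 2: f(14) computes 14 - 6 = 8.
Step 3: result = 8

The answer is 8.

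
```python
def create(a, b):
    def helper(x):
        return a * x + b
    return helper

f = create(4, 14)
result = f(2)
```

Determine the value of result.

Step 1: create(4, 14) captures a = 4, b = 14.
Step 2: f(2) computes 4 * 2 + 14 = 22.
Step 3: result = 22

The answer is 22.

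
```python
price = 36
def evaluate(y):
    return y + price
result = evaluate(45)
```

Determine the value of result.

Step 1: price = 36 is defined globally.
Step 2: evaluate(45) uses parameter y = 45 and looks up price from global scope = 36.
Step 3: result = 45 + 36 = 81

The answer is 81.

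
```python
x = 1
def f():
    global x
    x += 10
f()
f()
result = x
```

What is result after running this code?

Step 1: x = 1.
Step 2: First f(): x = 1 + 10 = 11.
Step 3: Second f(): x = 11 + 10 = 21. result = 21

The answer is 21.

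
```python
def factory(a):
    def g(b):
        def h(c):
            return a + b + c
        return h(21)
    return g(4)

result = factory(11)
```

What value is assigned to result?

Step 1: a = 11, b = 4, c = 21 across three nested scopes.
Step 2: h() accesses all three via LEGB rule.
Step 3: result = 11 + 4 + 21 = 36

The answer is 36.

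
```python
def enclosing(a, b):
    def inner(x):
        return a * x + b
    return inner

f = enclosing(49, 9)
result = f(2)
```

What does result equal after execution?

Step 1: enclosing(49, 9) captures a = 49, b = 9.
Step 2: f(2) computes 49 * 2 + 9 = 107.
Step 3: result = 107

The answer is 107.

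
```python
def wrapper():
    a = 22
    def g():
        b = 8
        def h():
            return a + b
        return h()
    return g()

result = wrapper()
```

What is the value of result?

Step 1: wrapper() defines a = 22. g() defines b = 8.
Step 2: h() accesses both from enclosing scopes: a = 22, b = 8.
Step 3: result = 22 + 8 = 30

The answer is 30.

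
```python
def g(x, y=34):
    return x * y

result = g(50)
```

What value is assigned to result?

Step 1: g(50) uses default y = 34.
Step 2: Returns 50 * 34 = 1700.
Step 3: result = 1700

The answer is 1700.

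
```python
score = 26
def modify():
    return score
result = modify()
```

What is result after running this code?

Step 1: score = 26 is defined in the global scope.
Step 2: modify() looks up score. No local score exists, so Python checks the global scope via LEGB rule and finds score = 26.
Step 3: result = 26

The answer is 26.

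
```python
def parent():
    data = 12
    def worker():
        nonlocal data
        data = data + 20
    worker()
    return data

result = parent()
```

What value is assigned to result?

Step 1: parent() sets data = 12.
Step 2: worker() uses nonlocal to modify data in parent's scope: data = 12 + 20 = 32.
Step 3: parent() returns the modified data = 32

The answer is 32.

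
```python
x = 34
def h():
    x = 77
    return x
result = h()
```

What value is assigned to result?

Step 1: Global x = 34.
Step 2: h() creates local x = 77, shadowing the global.
Step 3: Returns local x = 77. result = 77

The answer is 77.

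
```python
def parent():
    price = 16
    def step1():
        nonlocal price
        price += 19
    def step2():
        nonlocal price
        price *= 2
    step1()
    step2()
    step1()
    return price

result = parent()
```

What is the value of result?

Step 1: price = 16.
Step 2: step1(): price = 16 + 19 = 35.
Step 3: step2(): price = 35 * 2 = 70.
Step 4: step1(): price = 70 + 19 = 89. result = 89

The answer is 89.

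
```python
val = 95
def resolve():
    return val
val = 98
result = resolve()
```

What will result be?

Step 1: val is first set to 95, then reassigned to 98.
Step 2: resolve() is called after the reassignment, so it looks up the current global val = 98.
Step 3: result = 98

The answer is 98.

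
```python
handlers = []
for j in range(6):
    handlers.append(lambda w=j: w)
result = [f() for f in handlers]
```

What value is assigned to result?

Step 1: Default arg w=j captures j at each iteration.
Step 2: Each lambda has its own default: 0, 1, ..., 5.
Step 3: result = [0, 1, 2, 3, 4, 5]

The answer is [0, 1, 2, 3, 4, 5].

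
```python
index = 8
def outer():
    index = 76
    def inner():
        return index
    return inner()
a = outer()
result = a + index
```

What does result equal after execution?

Step 1: outer() has local index = 76. inner() reads from enclosing.
Step 2: outer() returns 76. Global index = 8 unchanged.
Step 3: result = 76 + 8 = 84

The answer is 84.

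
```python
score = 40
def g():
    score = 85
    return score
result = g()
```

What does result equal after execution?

Step 1: Global score = 40.
Step 2: g() creates local score = 85, shadowing the global.
Step 3: Returns local score = 85. result = 85

The answer is 85.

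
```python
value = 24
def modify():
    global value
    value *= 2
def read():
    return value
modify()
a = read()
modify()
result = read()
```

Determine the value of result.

Step 1: value = 24.
Step 2: First modify(): value = 24 * 2 = 48.
Step 3: Second modify(): value = 48 * 2 = 96.
Step 4: read() returns 96

The answer is 96.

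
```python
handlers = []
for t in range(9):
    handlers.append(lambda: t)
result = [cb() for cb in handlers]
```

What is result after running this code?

Step 1: All 9 lambdas share the same variable t.
Step 2: After the loop, t = 8.
Step 3: Each call returns 8. result = [8, 8, 8, 8, 8, 8, 8, 8, 8]

The answer is [8, 8, 8, 8, 8, 8, 8, 8, 8].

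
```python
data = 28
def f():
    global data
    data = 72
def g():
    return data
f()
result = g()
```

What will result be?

Step 1: data = 28.
Step 2: f() sets global data = 72.
Step 3: g() reads global data = 72. result = 72

The answer is 72.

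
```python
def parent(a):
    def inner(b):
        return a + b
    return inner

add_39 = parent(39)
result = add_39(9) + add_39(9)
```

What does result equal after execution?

Step 1: add_39 captures a = 39.
Step 2: add_39(9) = 39 + 9 = 48, called twice.
Step 3: result = 48 + 48 = 96

The answer is 96.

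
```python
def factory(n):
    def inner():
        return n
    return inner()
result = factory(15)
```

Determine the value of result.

Step 1: factory(15) binds parameter n = 15.
Step 2: inner() looks up n in enclosing scope and finds the parameter n = 15.
Step 3: result = 15

The answer is 15.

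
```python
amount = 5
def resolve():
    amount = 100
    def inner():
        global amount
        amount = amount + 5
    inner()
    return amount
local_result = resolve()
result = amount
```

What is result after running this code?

Step 1: Global amount = 5. resolve() creates local amount = 100.
Step 2: inner() declares global amount and adds 5: global amount = 5 + 5 = 10.
Step 3: resolve() returns its local amount = 100 (unaffected by inner).
Step 4: result = global amount = 10

The answer is 10.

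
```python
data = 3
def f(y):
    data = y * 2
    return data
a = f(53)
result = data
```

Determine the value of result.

Step 1: Global data = 3.
Step 2: f(53) creates local data = 53 * 2 = 106.
Step 3: Global data unchanged because no global keyword. result = 3

The answer is 3.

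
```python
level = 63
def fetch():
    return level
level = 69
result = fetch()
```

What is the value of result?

Step 1: level is first set to 63, then reassigned to 69.
Step 2: fetch() is called after the reassignment, so it looks up the current global level = 69.
Step 3: result = 69

The answer is 69.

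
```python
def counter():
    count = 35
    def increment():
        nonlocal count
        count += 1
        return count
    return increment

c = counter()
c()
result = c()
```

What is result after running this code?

Step 1: counter() creates closure with count = 35.
Step 2: Each c() call increments count via nonlocal. After 2 calls: 35 + 2 = 37.
Step 3: result = 37

The answer is 37.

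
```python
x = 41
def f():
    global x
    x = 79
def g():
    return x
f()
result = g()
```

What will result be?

Step 1: x = 41.
Step 2: f() sets global x = 79.
Step 3: g() reads global x = 79. result = 79

The answer is 79.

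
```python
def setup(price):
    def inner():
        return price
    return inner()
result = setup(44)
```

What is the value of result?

Step 1: setup(44) binds parameter price = 44.
Step 2: inner() looks up price in enclosing scope and finds the parameter price = 44.
Step 3: result = 44

The answer is 44.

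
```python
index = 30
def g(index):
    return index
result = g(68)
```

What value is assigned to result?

Step 1: Global index = 30.
Step 2: g(68) takes parameter index = 68, which shadows the global.
Step 3: result = 68

The answer is 68.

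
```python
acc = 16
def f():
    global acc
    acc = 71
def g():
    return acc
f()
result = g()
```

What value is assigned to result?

Step 1: acc = 16.
Step 2: f() sets global acc = 71.
Step 3: g() reads global acc = 71. result = 71

The answer is 71.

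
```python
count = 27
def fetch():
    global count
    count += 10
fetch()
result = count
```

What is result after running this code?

Step 1: count = 27 globally.
Step 2: fetch() modifies global count: count += 10 = 37.
Step 3: result = 37

The answer is 37.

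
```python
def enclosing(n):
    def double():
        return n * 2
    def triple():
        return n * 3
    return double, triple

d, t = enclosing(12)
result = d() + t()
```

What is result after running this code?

Step 1: Both closures capture the same n = 12.
Step 2: d() = 12 * 2 = 24, t() = 12 * 3 = 36.
Step 3: result = 24 + 36 = 60

The answer is 60.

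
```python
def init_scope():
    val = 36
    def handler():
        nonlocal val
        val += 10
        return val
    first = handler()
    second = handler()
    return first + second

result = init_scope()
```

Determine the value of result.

Step 1: val starts at 36.
Step 2: First call: val = 36 + 10 = 46, returns 46.
Step 3: Second call: val = 46 + 10 = 56, returns 56.
Step 4: result = 46 + 56 = 102

The answer is 102.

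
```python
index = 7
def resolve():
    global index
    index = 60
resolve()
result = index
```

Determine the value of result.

Step 1: index = 7 globally.
Step 2: resolve() declares global index and sets it to 60.
Step 3: After resolve(), global index = 60. result = 60

The answer is 60.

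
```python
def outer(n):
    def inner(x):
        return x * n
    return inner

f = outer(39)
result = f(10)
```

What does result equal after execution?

Step 1: outer(39) creates a closure capturing n = 39.
Step 2: f(10) computes 10 * 39 = 390.
Step 3: result = 390

The answer is 390.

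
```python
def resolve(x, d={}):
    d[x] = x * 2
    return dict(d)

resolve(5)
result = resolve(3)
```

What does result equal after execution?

Step 1: Mutable default dict is shared across calls.
Step 2: First call adds 5: 10. Second call adds 3: 6.
Step 3: result = {5: 10, 3: 6}

The answer is {5: 10, 3: 6}.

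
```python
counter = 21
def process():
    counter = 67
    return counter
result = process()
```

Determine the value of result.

Step 1: Global counter = 21.
Step 2: process() creates local counter = 67, shadowing the global.
Step 3: Returns local counter = 67. result = 67

The answer is 67.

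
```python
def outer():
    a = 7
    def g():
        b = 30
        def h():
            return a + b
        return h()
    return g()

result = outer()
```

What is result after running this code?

Step 1: outer() defines a = 7. g() defines b = 30.
Step 2: h() accesses both from enclosing scopes: a = 7, b = 30.
Step 3: result = 7 + 30 = 37

The answer is 37.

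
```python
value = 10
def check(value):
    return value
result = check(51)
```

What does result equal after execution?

Step 1: Global value = 10.
Step 2: check(51) takes parameter value = 51, which shadows the global.
Step 3: result = 51

The answer is 51.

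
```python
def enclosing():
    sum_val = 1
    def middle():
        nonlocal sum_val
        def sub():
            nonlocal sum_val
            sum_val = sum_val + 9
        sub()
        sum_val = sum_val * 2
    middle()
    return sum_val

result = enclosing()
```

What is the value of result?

Step 1: sum_val = 1.
Step 2: sub() adds 9: sum_val = 1 + 9 = 10.
Step 3: middle() doubles: sum_val = 10 * 2 = 20.
Step 4: result = 20

The answer is 20.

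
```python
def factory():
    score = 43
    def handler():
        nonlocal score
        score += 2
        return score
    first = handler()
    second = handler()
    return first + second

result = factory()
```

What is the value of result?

Step 1: score starts at 43.
Step 2: First call: score = 43 + 2 = 45, returns 45.
Step 3: Second call: score = 45 + 2 = 47, returns 47.
Step 4: result = 45 + 47 = 92

The answer is 92.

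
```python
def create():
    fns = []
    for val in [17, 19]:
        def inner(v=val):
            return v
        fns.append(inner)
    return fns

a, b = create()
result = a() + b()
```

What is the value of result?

Step 1: Default argument v=val captures val at each iteration.
Step 2: a() returns 17 (captured at first iteration), b() returns 19 (captured at second).
Step 3: result = 17 + 19 = 36

The answer is 36.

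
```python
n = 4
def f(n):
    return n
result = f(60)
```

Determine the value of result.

Step 1: Global n = 4.
Step 2: f(60) takes parameter n = 60, which shadows the global.
Step 3: result = 60

The answer is 60.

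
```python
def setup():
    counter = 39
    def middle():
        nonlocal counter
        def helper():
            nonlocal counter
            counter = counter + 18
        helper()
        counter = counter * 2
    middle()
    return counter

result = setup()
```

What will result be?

Step 1: counter = 39.
Step 2: helper() adds 18: counter = 39 + 18 = 57.
Step 3: middle() doubles: counter = 57 * 2 = 114.
Step 4: result = 114

The answer is 114.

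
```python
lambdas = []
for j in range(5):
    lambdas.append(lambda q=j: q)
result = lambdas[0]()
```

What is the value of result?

Step 1: Default argument q=j captures j's value at each iteration.
Step 2: lambdas[0] captured q = 0 when j was 0.
Step 3: result = 0

The answer is 0.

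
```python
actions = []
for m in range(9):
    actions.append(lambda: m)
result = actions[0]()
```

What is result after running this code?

Step 1: The loop creates 9 lambdas, all referencing the same variable m.
Step 2: After the loop, m = 8 (final value).
Step 3: actions[0]() looks up m at call time and finds 8. This is the late binding gotcha. result = 8

The answer is 8.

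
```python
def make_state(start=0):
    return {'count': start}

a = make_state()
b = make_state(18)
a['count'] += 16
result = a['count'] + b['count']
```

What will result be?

Step 1: make_state() returns a new dict each call (immutable default 0).
Step 2: a = {'count': 0}, b = {'count': 18}.
Step 3: a['count'] += 16 = 16. result = 16 + 18 = 34

The answer is 34.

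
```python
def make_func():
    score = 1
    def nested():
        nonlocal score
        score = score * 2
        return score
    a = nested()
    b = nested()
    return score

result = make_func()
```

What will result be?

Step 1: score starts at 1.
Step 2: First nested(): score = 1 * 2 = 2.
Step 3: Second nested(): score = 2 * 2 = 4.
Step 4: result = 4

The answer is 4.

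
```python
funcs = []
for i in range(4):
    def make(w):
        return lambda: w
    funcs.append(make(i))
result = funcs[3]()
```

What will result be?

Step 1: make(i) creates a new scope capturing w = i at call time.
Step 2: funcs[3] = make(3), so its lambda captures w = 3.
Step 3: result = 3 (closure factory fixes late binding)

The answer is 3.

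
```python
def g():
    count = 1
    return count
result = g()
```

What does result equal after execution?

Step 1: g() defines count = 1 in its local scope.
Step 2: return count finds the local variable count = 1.
Step 3: result = 1

The answer is 1.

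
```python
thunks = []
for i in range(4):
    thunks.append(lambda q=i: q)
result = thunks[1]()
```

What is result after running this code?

Step 1: Default argument q=i captures i's value at each iteration.
Step 2: thunks[1] captured q = 1 when i was 1.
Step 3: result = 1

The answer is 1.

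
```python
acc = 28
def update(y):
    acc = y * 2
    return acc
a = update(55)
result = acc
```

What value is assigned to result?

Step 1: Global acc = 28.
Step 2: update(55) creates local acc = 55 * 2 = 110.
Step 3: Global acc unchanged because no global keyword. result = 28

The answer is 28.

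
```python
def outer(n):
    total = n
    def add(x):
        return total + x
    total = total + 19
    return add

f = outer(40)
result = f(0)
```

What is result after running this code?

Step 1: outer(40) sets total = 40, then total = 40 + 19 = 59.
Step 2: Closures capture by reference, so add sees total = 59.
Step 3: f(0) returns 59 + 0 = 59

The answer is 59.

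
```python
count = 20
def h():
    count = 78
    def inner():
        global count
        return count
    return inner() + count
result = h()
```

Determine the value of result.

Step 1: Global count = 20. h() shadows with local count = 78.
Step 2: inner() uses global keyword, so inner() returns global count = 20.
Step 3: h() returns 20 + 78 = 98

The answer is 98.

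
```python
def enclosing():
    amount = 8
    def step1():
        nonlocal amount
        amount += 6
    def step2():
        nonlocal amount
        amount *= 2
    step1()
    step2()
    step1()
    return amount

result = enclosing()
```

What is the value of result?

Step 1: amount = 8.
Step 2: step1(): amount = 8 + 6 = 14.
Step 3: step2(): amount = 14 * 2 = 28.
Step 4: step1(): amount = 28 + 6 = 34. result = 34

The answer is 34.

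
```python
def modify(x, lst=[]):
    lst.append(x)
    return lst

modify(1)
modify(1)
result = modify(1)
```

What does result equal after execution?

Step 1: Mutable default argument gotcha! The list [] is created once.
Step 2: Each call appends to the SAME list: [1], [1, 1], [1, 1, 1].
Step 3: result = [1, 1, 1]

The answer is [1, 1, 1].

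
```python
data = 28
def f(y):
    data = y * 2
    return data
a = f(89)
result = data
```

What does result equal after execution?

Step 1: Global data = 28.
Step 2: f(89) creates local data = 89 * 2 = 178.
Step 3: Global data unchanged because no global keyword. result = 28

The answer is 28.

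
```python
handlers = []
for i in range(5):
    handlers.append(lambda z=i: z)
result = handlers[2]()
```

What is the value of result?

Step 1: Default argument z=i captures i's value at each iteration.
Step 2: handlers[2] captured z = 2 when i was 2.
Step 3: result = 2

The answer is 2.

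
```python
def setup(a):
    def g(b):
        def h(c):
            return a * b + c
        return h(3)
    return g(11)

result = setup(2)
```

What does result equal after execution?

Step 1: a = 2, b = 11, c = 3.
Step 2: h() computes a * b + c = 2 * 11 + 3 = 25.
Step 3: result = 25

The answer is 25.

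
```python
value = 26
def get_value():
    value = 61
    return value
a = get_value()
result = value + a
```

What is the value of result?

Step 1: Global value = 26. get_value() returns local value = 61.
Step 2: a = 61. Global value still = 26.
Step 3: result = 26 + 61 = 87

The answer is 87.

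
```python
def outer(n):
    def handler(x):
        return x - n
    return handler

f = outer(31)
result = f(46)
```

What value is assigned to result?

Step 1: outer(31) creates a closure capturing n = 31.
Step 2: f(46) computes 46 - 31 = 15.
Step 3: result = 15

The answer is 15.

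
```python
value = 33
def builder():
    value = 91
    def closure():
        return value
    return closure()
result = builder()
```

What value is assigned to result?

Step 1: value = 33 globally, but builder() defines value = 91 locally.
Step 2: closure() looks up value. Not in local scope, so checks enclosing scope (builder) and finds value = 91.
Step 3: result = 91

The answer is 91.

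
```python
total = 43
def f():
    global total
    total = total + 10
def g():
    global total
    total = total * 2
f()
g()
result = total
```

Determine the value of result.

Step 1: total = 43.
Step 2: f() adds 10: total = 43 + 10 = 53.
Step 3: g() doubles: total = 53 * 2 = 106.
Step 4: result = 106

The answer is 106.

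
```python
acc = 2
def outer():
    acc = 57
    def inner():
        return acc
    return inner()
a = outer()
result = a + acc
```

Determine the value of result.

Step 1: outer() has local acc = 57. inner() reads from enclosing.
Step 2: outer() returns 57. Global acc = 2 unchanged.
Step 3: result = 57 + 2 = 59

The answer is 59.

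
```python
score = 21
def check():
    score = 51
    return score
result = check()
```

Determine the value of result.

Step 1: Global score = 21.
Step 2: check() creates local score = 51, shadowing the global.
Step 3: Returns local score = 51. result = 51

The answer is 51.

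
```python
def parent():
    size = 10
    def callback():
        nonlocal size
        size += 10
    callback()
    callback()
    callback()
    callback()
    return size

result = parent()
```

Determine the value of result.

Step 1: size starts at 10.
Step 2: callback() is called 4 times, each adding 10.
Step 3: size = 10 + 10 * 4 = 50

The answer is 50.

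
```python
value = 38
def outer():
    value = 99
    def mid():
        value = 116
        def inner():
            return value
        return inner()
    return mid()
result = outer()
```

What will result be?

Step 1: Three levels of shadowing: global 38, outer 99, mid 116.
Step 2: inner() finds value = 116 in enclosing mid() scope.
Step 3: result = 116

The answer is 116.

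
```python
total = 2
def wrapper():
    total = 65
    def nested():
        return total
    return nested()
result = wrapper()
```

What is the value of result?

Step 1: total = 2 globally, but wrapper() defines total = 65 locally.
Step 2: nested() looks up total. Not in local scope, so checks enclosing scope (wrapper) and finds total = 65.
Step 3: result = 65

The answer is 65.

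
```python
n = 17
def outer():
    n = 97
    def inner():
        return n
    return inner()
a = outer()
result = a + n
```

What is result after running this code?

Step 1: outer() has local n = 97. inner() reads from enclosing.
Step 2: outer() returns 97. Global n = 17 unchanged.
Step 3: result = 97 + 17 = 114

The answer is 114.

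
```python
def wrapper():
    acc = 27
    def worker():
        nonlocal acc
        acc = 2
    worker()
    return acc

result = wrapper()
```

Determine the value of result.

Step 1: wrapper() sets acc = 27.
Step 2: worker() uses nonlocal to reassign acc = 2.
Step 3: result = 2

The answer is 2.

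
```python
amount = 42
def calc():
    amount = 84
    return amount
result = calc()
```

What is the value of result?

Step 1: Global amount = 42.
Step 2: calc() creates local amount = 84, shadowing the global.
Step 3: Returns local amount = 84. result = 84

The answer is 84.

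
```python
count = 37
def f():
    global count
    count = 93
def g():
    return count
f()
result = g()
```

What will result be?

Step 1: count = 37.
Step 2: f() sets global count = 93.
Step 3: g() reads global count = 93. result = 93

The answer is 93.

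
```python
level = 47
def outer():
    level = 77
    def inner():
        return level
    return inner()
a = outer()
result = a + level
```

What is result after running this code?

Step 1: outer() has local level = 77. inner() reads from enclosing.
Step 2: outer() returns 77. Global level = 47 unchanged.
Step 3: result = 77 + 47 = 124

The answer is 124.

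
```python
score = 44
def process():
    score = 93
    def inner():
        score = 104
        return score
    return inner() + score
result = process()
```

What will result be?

Step 1: process() has local score = 93. inner() has local score = 104.
Step 2: inner() returns its local score = 104.
Step 3: process() returns 104 + its own score (93) = 197

The answer is 197.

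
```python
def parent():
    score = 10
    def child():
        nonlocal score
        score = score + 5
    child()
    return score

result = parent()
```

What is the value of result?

Step 1: parent() sets score = 10.
Step 2: child() uses nonlocal to modify score in parent's scope: score = 10 + 5 = 15.
Step 3: parent() returns the modified score = 15

The answer is 15.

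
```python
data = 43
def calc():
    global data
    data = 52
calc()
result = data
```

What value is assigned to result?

Step 1: data = 43 globally.
Step 2: calc() declares global data and sets it to 52.
Step 3: After calc(), global data = 52. result = 52

The answer is 52.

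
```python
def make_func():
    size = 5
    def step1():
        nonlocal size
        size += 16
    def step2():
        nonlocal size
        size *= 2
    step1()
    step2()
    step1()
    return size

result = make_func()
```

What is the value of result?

Step 1: size = 5.
Step 2: step1(): size = 5 + 16 = 21.
Step 3: step2(): size = 21 * 2 = 42.
Step 4: step1(): size = 42 + 16 = 58. result = 58

The answer is 58.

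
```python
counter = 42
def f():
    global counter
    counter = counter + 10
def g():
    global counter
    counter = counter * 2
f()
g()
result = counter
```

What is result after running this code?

Step 1: counter = 42.
Step 2: f() adds 10: counter = 42 + 10 = 52.
Step 3: g() doubles: counter = 52 * 2 = 104.
Step 4: result = 104

The answer is 104.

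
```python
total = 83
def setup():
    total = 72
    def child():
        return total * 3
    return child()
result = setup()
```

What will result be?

Step 1: setup() shadows global total with total = 72.
Step 2: child() finds total = 72 in enclosing scope, computes 72 * 3 = 216.
Step 3: result = 216

The answer is 216.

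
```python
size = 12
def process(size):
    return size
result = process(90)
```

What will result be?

Step 1: Global size = 12.
Step 2: process(90) takes parameter size = 90, which shadows the global.
Step 3: result = 90

The answer is 90.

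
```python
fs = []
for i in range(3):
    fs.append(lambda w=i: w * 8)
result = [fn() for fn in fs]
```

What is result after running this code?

Step 1: Default arg w=i captures i at each iteration.
Step 2: fs[k] has w defaulting to k, returns k * 8.
Step 3: result = [0, 8, 16]

The answer is [0, 8, 16].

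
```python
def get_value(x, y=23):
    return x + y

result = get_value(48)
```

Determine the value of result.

Step 1: get_value(48) uses default y = 23.
Step 2: Returns 48 + 23 = 71.
Step 3: result = 71

The answer is 71.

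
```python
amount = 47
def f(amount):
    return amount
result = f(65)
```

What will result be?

Step 1: Global amount = 47.
Step 2: f(65) takes parameter amount = 65, which shadows the global.
Step 3: result = 65

The answer is 65.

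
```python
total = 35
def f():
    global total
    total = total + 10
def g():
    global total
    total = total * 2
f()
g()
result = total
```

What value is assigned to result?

Step 1: total = 35.
Step 2: f() adds 10: total = 35 + 10 = 45.
Step 3: g() doubles: total = 45 * 2 = 90.
Step 4: result = 90

The answer is 90.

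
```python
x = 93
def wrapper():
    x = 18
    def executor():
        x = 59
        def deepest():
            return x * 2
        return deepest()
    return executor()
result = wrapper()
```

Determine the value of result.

Step 1: deepest() looks up x through LEGB: not local, finds x = 59 in enclosing executor().
Step 2: Returns 59 * 2 = 118.
Step 3: result = 118

The answer is 118.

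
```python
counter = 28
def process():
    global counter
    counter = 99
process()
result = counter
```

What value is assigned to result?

Step 1: counter = 28 globally.
Step 2: process() declares global counter and sets it to 99.
Step 3: After process(), global counter = 99. result = 99

The answer is 99.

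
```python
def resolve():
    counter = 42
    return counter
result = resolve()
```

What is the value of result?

Step 1: resolve() defines counter = 42 in its local scope.
Step 2: return counter finds the local variable counter = 42.
Step 3: result = 42

The answer is 42.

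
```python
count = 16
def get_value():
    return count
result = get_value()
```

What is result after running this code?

Step 1: count = 16 is defined in the global scope.
Step 2: get_value() looks up count. No local count exists, so Python checks the global scope via LEGB rule and finds count = 16.
Step 3: result = 16

The answer is 16.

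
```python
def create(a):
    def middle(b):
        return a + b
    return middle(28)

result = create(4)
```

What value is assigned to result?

Step 1: create(4) passes a = 4.
Step 2: middle(28) has b = 28, reads a = 4 from enclosing.
Step 3: result = 4 + 28 = 32

The answer is 32.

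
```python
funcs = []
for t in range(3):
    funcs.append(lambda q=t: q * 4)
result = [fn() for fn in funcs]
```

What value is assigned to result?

Step 1: Default arg q=t captures t at each iteration.
Step 2: funcs[k] has q defaulting to k, returns k * 4.
Step 3: result = [0, 4, 8]

The answer is [0, 4, 8].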